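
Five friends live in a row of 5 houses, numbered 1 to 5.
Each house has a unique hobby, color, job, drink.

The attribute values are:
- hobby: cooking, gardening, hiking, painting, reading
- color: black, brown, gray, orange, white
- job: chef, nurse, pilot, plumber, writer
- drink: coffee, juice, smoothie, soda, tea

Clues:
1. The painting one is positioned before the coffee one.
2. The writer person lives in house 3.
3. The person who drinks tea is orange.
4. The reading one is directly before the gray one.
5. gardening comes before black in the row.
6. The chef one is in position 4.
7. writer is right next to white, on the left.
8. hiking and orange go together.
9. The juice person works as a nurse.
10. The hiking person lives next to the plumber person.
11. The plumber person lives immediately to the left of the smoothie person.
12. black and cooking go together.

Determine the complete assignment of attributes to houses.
Solution:

House | Hobby | Color | Job | Drink
-----------------------------------
  1   | hiking | orange | pilot | tea
  2   | reading | brown | plumber | soda
  3   | painting | gray | writer | smoothie
  4   | gardening | white | chef | coffee
  5   | cooking | black | nurse | juice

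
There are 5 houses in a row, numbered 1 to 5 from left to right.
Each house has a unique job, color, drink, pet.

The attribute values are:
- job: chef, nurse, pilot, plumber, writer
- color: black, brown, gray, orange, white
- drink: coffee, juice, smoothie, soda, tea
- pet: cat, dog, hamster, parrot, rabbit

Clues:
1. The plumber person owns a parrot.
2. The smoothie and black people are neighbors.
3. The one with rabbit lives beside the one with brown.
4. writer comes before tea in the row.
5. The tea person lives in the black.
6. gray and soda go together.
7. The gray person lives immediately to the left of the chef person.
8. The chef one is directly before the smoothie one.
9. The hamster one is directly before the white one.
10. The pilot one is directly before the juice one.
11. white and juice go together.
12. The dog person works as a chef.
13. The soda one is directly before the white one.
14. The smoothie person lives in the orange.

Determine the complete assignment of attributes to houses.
Solution:

House | Job | Color | Drink | Pet
---------------------------------
  1   | pilot | gray | soda | hamster
  2   | chef | white | juice | dog
  3   | writer | orange | smoothie | cat
  4   | nurse | black | tea | rabbit
  5   | plumber | brown | coffee | parrot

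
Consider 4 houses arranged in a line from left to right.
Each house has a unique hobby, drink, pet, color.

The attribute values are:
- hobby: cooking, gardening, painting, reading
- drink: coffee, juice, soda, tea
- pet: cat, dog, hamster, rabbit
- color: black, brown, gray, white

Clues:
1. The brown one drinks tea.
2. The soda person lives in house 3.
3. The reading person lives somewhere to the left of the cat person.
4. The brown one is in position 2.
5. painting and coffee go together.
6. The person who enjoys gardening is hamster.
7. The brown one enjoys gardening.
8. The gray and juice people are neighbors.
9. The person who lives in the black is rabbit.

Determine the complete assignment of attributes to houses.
Solution:

House | Hobby | Drink | Pet | Color
-----------------------------------
  1   | painting | coffee | rabbit | black
  2   | gardening | tea | hamster | brown
  3   | reading | soda | dog | gray
  4   | cooking | juice | cat | white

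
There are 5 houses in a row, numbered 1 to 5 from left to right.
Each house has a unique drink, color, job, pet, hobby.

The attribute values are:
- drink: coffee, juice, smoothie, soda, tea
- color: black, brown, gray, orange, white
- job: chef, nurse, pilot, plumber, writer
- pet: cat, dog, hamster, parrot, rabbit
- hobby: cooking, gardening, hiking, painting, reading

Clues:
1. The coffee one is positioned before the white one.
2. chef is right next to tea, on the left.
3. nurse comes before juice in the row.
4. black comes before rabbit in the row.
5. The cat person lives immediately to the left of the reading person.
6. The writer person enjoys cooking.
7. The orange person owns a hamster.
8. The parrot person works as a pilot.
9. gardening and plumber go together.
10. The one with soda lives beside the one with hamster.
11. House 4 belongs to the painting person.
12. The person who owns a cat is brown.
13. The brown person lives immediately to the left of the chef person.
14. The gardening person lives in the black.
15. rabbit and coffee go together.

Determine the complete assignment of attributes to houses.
Solution:

House | Drink | Color | Job | Pet | Hobby
-----------------------------------------
  1   | soda | brown | writer | cat | cooking
  2   | smoothie | orange | chef | hamster | reading
  3   | tea | black | plumber | dog | gardening
  4   | coffee | gray | nurse | rabbit | painting
  5   | juice | white | pilot | parrot | hiking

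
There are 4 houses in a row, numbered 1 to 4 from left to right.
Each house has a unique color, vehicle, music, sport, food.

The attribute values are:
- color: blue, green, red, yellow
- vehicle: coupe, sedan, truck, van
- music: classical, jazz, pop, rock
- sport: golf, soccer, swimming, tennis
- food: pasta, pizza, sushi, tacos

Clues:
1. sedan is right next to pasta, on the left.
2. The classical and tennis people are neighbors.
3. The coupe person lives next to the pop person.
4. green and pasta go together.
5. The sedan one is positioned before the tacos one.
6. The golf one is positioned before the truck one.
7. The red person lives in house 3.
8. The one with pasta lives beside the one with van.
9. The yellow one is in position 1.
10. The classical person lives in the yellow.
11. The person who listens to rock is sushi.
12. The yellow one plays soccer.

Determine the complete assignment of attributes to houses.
Solution:

House | Color | Vehicle | Music | Sport | Food
----------------------------------------------
  1   | yellow | sedan | classical | soccer | pizza
  2   | green | coupe | jazz | tennis | pasta
  3   | red | van | pop | golf | tacos
  4   | blue | truck | rock | swimming | sushi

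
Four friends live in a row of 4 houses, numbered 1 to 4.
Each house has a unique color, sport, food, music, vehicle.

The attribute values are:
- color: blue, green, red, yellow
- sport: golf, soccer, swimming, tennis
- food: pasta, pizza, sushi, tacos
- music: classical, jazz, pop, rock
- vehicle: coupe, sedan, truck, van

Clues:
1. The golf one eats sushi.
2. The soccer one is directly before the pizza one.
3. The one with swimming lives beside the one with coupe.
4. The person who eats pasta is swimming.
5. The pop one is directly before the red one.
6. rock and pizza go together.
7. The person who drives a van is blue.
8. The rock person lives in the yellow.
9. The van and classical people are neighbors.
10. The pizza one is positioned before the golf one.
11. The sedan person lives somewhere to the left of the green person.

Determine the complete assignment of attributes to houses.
Solution:

House | Color | Sport | Food | Music | Vehicle
----------------------------------------------
  1   | blue | swimming | pasta | pop | van
  2   | red | soccer | tacos | classical | coupe
  3   | yellow | tennis | pizza | rock | sedan
  4   | green | golf | sushi | jazz | truck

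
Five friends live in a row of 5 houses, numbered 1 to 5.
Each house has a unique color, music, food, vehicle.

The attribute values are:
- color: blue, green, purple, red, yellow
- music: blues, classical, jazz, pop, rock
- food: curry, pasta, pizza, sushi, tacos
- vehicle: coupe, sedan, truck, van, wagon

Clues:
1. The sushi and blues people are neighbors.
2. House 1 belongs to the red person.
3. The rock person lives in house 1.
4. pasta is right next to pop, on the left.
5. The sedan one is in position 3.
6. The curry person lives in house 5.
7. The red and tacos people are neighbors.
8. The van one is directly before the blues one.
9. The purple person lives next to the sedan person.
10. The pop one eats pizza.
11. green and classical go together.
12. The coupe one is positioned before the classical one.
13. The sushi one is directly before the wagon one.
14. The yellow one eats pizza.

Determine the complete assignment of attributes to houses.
Solution:

House | Color | Music | Food | Vehicle
--------------------------------------
  1   | red | rock | sushi | van
  2   | purple | blues | tacos | wagon
  3   | blue | jazz | pasta | sedan
  4   | yellow | pop | pizza | coupe
  5   | green | classical | curry | truck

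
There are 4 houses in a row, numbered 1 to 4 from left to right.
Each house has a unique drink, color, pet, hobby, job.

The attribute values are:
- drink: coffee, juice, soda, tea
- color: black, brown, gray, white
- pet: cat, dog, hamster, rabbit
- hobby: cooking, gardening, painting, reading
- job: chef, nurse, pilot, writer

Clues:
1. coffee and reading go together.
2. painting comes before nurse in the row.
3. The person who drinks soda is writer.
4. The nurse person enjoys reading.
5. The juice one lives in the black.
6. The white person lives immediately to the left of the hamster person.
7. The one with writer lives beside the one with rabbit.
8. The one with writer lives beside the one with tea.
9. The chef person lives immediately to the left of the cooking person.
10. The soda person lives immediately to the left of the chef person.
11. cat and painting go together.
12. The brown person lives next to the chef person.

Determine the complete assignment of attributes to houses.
Solution:

House | Drink | Color | Pet | Hobby | Job
-----------------------------------------
  1   | soda | brown | cat | painting | writer
  2   | tea | white | rabbit | gardening | chef
  3   | juice | black | hamster | cooking | pilot
  4   | coffee | gray | dog | reading | nurse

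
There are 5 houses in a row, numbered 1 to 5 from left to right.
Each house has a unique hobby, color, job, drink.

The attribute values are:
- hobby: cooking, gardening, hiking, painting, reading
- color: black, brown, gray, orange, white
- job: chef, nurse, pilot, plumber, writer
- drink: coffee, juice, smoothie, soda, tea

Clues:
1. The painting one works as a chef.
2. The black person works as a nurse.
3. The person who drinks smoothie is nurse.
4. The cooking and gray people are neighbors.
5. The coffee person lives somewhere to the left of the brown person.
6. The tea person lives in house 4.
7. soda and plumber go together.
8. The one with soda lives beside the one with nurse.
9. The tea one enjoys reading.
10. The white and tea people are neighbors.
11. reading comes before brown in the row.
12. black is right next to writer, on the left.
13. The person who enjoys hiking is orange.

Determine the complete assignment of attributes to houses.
Solution:

House | Hobby | Color | Job | Drink
-----------------------------------
  1   | hiking | orange | plumber | soda
  2   | gardening | black | nurse | smoothie
  3   | cooking | white | writer | coffee
  4   | reading | gray | pilot | tea
  5   | painting | brown | chef | juice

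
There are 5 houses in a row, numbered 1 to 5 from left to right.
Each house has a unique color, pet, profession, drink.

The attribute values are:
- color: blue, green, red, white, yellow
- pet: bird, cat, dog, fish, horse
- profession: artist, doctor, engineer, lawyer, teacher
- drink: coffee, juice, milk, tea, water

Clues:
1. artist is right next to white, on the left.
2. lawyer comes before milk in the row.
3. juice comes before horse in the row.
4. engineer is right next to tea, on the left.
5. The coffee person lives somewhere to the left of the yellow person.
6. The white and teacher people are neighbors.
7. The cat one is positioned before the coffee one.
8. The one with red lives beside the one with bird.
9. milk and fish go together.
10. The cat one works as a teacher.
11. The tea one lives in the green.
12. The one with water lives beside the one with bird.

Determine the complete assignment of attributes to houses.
Solution:

House | Color | Pet | Profession | Drink
----------------------------------------
  1   | red | dog | artist | water
  2   | white | bird | engineer | juice
  3   | green | cat | teacher | tea
  4   | blue | horse | lawyer | coffee
  5   | yellow | fish | doctor | milk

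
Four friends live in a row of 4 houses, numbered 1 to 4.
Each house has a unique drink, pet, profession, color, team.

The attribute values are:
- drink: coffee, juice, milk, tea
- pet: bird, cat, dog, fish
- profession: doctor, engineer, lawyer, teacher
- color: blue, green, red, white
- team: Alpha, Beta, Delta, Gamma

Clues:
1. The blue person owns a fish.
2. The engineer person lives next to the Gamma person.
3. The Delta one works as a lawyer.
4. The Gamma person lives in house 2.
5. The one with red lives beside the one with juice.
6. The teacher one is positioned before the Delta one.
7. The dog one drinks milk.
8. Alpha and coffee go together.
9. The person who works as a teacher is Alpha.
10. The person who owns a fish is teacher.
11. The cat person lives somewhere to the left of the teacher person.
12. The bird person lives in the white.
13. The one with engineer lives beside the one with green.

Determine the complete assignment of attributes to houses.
Solution:

House | Drink | Pet | Profession | Color | Team
-----------------------------------------------
  1   | milk | dog | engineer | red | Beta
  2   | juice | cat | doctor | green | Gamma
  3   | coffee | fish | teacher | blue | Alpha
  4   | tea | bird | lawyer | white | Delta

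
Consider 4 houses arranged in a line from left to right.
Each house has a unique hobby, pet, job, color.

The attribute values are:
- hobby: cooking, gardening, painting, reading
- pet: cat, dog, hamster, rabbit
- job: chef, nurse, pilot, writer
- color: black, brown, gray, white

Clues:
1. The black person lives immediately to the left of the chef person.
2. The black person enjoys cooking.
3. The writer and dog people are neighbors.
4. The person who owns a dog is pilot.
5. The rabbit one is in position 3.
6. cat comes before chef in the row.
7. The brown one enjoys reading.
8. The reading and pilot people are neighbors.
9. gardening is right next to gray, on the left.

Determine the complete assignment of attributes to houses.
Solution:

House | Hobby | Pet | Job | Color
---------------------------------
  1   | reading | cat | writer | brown
  2   | cooking | dog | pilot | black
  3   | gardening | rabbit | chef | white
  4   | painting | hamster | nurse | gray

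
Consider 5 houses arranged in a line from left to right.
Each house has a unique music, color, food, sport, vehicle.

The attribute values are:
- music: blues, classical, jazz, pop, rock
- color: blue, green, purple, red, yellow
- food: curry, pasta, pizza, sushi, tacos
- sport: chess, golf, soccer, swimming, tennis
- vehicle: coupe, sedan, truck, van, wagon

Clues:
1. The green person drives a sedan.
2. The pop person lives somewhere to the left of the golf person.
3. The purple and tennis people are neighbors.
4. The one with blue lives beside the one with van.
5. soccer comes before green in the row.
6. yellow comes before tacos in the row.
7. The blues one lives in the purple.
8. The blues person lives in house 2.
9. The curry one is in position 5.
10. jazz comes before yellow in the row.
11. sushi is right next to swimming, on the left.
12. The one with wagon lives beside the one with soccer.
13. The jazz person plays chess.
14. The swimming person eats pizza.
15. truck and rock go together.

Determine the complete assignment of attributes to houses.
Solution:

House | Music | Color | Food | Sport | Vehicle
----------------------------------------------
  1   | jazz | blue | sushi | chess | coupe
  2   | blues | purple | pizza | swimming | van
  3   | pop | yellow | pasta | tennis | wagon
  4   | rock | red | tacos | soccer | truck
  5   | classical | green | curry | golf | sedan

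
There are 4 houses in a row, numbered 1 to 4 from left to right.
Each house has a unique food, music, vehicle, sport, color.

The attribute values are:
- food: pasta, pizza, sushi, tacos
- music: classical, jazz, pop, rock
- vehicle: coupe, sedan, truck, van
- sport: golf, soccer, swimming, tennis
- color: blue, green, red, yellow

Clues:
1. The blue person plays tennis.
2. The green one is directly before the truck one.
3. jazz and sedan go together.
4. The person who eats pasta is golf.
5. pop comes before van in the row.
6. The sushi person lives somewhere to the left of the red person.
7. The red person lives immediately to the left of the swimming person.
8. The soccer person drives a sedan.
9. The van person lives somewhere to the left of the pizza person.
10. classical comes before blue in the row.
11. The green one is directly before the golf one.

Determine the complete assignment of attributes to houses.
Solution:

House | Food | Music | Vehicle | Sport | Color
----------------------------------------------
  1   | sushi | jazz | sedan | soccer | green
  2   | pasta | pop | truck | golf | red
  3   | tacos | classical | van | swimming | yellow
  4   | pizza | rock | coupe | tennis | blue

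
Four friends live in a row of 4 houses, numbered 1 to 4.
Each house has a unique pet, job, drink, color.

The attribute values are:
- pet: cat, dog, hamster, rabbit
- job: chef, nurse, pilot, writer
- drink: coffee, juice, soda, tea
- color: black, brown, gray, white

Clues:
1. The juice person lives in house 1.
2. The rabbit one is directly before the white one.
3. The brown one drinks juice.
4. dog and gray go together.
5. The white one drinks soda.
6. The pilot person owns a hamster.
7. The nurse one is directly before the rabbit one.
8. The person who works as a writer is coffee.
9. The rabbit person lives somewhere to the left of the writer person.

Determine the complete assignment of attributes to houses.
Solution:

House | Pet | Job | Drink | Color
---------------------------------
  1   | cat | nurse | juice | brown
  2   | rabbit | chef | tea | black
  3   | hamster | pilot | soda | white
  4   | dog | writer | coffee | gray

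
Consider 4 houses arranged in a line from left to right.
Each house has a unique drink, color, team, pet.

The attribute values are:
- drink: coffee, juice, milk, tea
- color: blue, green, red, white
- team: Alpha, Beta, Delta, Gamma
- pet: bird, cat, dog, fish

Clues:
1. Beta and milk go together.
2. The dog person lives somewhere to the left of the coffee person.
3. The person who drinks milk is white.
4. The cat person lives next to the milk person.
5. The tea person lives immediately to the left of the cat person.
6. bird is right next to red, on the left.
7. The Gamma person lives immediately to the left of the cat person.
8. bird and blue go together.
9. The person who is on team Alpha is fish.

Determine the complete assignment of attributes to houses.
Solution:

House | Drink | Color | Team | Pet
----------------------------------
  1   | tea | blue | Gamma | bird
  2   | juice | red | Delta | cat
  3   | milk | white | Beta | dog
  4   | coffee | green | Alpha | fish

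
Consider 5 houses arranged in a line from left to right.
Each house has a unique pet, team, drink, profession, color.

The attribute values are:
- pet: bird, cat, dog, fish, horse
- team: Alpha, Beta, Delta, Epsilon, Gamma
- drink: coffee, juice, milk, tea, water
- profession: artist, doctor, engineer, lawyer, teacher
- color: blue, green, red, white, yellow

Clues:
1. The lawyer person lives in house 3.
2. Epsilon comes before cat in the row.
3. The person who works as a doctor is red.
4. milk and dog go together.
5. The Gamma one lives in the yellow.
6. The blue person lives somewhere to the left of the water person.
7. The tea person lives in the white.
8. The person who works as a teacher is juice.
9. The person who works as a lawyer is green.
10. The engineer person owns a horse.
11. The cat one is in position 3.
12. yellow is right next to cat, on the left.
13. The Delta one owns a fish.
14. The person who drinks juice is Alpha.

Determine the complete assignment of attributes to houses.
Solution:

House | Pet | Team | Drink | Profession | Color
-----------------------------------------------
  1   | horse | Epsilon | tea | engineer | white
  2   | dog | Gamma | milk | artist | yellow
  3   | cat | Beta | coffee | lawyer | green
  4   | bird | Alpha | juice | teacher | blue
  5   | fish | Delta | water | doctor | red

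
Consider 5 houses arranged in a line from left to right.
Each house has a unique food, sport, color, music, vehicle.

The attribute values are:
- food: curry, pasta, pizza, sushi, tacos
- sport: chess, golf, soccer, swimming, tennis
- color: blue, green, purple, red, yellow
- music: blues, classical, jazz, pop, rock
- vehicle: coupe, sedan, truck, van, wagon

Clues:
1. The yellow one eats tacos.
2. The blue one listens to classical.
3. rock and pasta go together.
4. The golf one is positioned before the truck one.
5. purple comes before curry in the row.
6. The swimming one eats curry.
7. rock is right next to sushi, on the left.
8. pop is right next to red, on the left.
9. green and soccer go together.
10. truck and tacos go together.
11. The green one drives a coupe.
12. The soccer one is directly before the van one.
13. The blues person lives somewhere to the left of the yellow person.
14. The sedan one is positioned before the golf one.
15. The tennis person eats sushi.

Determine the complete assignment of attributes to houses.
Solution:

House | Food | Sport | Color | Music | Vehicle
----------------------------------------------
  1   | pasta | soccer | green | rock | coupe
  2   | sushi | tennis | purple | pop | van
  3   | curry | swimming | red | blues | sedan
  4   | pizza | golf | blue | classical | wagon
  5   | tacos | chess | yellow | jazz | truck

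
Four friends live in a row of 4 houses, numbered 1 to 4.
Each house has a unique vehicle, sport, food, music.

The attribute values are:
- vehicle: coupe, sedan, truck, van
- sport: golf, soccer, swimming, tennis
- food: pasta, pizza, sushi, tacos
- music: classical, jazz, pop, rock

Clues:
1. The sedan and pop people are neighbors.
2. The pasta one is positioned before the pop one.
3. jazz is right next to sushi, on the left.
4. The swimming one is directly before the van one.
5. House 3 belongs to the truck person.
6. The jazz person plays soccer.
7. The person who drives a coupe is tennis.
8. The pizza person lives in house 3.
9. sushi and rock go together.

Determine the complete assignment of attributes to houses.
Solution:

House | Vehicle | Sport | Food | Music
--------------------------------------
  1   | sedan | swimming | pasta | classical
  2   | van | golf | tacos | pop
  3   | truck | soccer | pizza | jazz
  4   | coupe | tennis | sushi | rock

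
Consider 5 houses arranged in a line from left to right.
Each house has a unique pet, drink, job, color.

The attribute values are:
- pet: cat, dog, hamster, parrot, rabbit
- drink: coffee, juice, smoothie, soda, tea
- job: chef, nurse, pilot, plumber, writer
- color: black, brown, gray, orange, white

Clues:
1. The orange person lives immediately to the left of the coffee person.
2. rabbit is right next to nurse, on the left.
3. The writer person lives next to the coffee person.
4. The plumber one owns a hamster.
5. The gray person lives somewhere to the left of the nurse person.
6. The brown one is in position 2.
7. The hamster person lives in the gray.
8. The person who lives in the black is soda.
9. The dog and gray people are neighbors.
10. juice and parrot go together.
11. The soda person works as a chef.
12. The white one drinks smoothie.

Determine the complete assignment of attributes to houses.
Solution:

House | Pet | Drink | Job | Color
---------------------------------
  1   | parrot | juice | writer | orange
  2   | dog | coffee | pilot | brown
  3   | hamster | tea | plumber | gray
  4   | rabbit | soda | chef | black
  5   | cat | smoothie | nurse | white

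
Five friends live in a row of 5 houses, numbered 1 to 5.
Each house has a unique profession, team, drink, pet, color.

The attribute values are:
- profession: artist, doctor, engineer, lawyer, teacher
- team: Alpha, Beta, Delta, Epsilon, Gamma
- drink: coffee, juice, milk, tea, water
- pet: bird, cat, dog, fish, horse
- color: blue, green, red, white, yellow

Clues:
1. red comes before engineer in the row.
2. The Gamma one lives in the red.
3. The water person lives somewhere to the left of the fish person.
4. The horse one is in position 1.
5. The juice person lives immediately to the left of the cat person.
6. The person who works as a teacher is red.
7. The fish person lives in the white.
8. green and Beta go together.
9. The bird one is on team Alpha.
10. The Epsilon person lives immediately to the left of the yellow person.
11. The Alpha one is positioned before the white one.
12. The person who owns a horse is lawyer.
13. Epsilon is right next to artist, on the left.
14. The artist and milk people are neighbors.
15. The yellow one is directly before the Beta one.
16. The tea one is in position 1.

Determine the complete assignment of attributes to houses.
Solution:

House | Profession | Team | Drink | Pet | Color
-----------------------------------------------
  1   | lawyer | Epsilon | tea | horse | blue
  2   | artist | Alpha | juice | bird | yellow
  3   | doctor | Beta | milk | cat | green
  4   | teacher | Gamma | water | dog | red
  5   | engineer | Delta | coffee | fish | white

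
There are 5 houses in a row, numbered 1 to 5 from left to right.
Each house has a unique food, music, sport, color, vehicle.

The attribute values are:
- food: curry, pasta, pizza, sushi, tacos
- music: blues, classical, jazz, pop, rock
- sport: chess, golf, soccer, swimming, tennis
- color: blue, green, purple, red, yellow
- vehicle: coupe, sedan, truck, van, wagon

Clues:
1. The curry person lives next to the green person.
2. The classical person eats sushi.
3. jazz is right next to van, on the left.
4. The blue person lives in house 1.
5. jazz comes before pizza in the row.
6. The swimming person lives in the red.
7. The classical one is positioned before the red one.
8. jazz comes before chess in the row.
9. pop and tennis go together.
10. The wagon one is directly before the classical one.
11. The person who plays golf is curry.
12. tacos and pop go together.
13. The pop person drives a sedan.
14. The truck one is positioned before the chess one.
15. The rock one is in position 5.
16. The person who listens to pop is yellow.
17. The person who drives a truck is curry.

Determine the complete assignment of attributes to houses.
Solution:

House | Food | Music | Sport | Color | Vehicle
----------------------------------------------
  1   | curry | blues | golf | blue | truck
  2   | pasta | jazz | soccer | green | wagon
  3   | sushi | classical | chess | purple | van
  4   | tacos | pop | tennis | yellow | sedan
  5   | pizza | rock | swimming | red | coupe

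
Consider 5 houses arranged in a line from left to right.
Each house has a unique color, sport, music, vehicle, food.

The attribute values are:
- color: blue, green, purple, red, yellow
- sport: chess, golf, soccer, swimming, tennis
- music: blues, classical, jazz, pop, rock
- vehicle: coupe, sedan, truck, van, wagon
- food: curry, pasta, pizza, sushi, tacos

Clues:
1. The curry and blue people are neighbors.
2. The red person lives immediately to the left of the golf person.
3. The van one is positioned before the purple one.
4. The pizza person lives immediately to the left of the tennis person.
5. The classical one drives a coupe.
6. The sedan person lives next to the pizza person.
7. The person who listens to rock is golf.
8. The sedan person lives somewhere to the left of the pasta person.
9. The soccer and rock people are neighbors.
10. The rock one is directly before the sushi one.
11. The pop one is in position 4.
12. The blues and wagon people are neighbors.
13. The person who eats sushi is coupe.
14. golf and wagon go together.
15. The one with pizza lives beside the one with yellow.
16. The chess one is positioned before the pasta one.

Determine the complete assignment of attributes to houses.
Solution:

House | Color | Sport | Music | Vehicle | Food
----------------------------------------------
  1   | red | soccer | blues | sedan | curry
  2   | blue | golf | rock | wagon | pizza
  3   | yellow | tennis | classical | coupe | sushi
  4   | green | chess | pop | van | tacos
  5   | purple | swimming | jazz | truck | pasta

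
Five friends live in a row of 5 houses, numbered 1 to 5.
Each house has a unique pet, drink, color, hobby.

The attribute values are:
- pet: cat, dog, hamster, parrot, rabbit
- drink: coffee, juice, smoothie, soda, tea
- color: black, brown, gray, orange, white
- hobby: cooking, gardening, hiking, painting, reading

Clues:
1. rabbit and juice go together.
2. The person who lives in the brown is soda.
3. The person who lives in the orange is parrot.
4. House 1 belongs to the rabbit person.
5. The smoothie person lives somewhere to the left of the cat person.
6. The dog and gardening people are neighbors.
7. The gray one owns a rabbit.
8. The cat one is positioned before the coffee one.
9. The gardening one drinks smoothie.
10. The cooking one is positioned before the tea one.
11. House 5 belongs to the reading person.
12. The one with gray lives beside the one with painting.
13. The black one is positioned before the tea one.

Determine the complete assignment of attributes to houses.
Solution:

House | Pet | Drink | Color | Hobby
-----------------------------------
  1   | rabbit | juice | gray | cooking
  2   | dog | soda | brown | painting
  3   | hamster | smoothie | black | gardening
  4   | cat | tea | white | hiking
  5   | parrot | coffee | orange | reading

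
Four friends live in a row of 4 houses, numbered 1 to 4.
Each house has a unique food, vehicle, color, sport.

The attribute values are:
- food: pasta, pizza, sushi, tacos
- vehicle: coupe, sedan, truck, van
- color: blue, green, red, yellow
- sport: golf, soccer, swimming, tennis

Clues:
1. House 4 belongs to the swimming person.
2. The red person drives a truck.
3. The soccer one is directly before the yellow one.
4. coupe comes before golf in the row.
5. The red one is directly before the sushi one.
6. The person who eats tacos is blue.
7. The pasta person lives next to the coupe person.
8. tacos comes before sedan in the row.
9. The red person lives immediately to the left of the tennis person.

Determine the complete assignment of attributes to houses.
Solution:

House | Food | Vehicle | Color | Sport
--------------------------------------
  1   | pasta | truck | red | soccer
  2   | sushi | coupe | yellow | tennis
  3   | tacos | van | blue | golf
  4   | pizza | sedan | green | swimming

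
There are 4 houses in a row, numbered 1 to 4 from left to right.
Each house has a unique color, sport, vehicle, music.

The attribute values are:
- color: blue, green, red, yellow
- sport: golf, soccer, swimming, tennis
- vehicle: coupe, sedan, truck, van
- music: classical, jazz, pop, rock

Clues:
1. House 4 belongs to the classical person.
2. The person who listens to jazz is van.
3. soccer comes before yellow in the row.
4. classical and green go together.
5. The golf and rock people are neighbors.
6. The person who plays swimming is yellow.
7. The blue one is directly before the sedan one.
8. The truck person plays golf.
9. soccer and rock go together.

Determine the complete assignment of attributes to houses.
Solution:

House | Color | Sport | Vehicle | Music
---------------------------------------
  1   | blue | golf | truck | pop
  2   | red | soccer | sedan | rock
  3   | yellow | swimming | van | jazz
  4   | green | tennis | coupe | classical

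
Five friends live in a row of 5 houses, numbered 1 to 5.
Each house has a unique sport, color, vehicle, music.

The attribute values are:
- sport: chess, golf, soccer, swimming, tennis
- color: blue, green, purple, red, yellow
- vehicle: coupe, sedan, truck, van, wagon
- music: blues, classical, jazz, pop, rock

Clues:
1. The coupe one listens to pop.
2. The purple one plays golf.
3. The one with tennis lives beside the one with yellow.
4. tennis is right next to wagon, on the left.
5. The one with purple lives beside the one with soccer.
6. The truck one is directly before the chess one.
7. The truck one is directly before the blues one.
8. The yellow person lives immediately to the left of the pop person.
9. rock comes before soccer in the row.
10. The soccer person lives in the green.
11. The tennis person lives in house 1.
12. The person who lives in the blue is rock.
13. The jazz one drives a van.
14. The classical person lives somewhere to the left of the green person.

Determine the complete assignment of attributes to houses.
Solution:

House | Sport | Color | Vehicle | Music
---------------------------------------
  1   | tennis | blue | truck | rock
  2   | chess | yellow | wagon | blues
  3   | swimming | red | coupe | pop
  4   | golf | purple | sedan | classical
  5   | soccer | green | van | jazz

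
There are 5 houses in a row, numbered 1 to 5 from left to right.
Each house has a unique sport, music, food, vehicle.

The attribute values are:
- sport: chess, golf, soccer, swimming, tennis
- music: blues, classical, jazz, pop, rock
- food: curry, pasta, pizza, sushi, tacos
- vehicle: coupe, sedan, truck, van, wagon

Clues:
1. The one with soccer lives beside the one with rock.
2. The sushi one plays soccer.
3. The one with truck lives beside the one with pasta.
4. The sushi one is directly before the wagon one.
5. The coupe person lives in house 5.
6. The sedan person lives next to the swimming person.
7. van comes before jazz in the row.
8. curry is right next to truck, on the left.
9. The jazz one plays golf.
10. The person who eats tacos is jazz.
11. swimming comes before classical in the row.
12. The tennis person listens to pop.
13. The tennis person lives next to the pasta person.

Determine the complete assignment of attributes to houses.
Solution:

House | Sport | Music | Food | Vehicle
--------------------------------------
  1   | soccer | blues | sushi | sedan
  2   | swimming | rock | curry | wagon
  3   | tennis | pop | pizza | truck
  4   | chess | classical | pasta | van
  5   | golf | jazz | tacos | coupe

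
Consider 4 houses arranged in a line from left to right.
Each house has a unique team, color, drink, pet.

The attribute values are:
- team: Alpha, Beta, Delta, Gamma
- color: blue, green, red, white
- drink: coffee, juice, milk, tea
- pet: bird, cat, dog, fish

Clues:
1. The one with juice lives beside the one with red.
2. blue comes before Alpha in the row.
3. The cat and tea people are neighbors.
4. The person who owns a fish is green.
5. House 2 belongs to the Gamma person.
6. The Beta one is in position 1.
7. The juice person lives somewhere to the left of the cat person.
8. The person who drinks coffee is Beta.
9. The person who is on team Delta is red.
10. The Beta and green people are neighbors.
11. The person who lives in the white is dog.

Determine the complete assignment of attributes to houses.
Solution:

House | Team | Color | Drink | Pet
----------------------------------
  1   | Beta | blue | coffee | bird
  2   | Gamma | green | juice | fish
  3   | Delta | red | milk | cat
  4   | Alpha | white | tea | dog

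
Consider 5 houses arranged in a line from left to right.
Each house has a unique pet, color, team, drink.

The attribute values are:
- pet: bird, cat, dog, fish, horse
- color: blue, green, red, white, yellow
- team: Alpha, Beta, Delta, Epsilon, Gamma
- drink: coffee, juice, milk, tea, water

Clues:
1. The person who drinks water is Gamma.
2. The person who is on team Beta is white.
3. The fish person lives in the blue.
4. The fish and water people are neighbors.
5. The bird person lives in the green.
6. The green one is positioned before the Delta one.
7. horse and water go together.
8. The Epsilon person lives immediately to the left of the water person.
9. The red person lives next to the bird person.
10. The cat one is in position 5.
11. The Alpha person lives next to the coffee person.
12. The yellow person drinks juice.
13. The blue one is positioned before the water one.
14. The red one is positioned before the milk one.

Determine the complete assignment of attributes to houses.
Solution:

House | Pet | Color | Team | Drink
----------------------------------
  1   | fish | blue | Epsilon | tea
  2   | horse | red | Gamma | water
  3   | bird | green | Alpha | milk
  4   | dog | white | Beta | coffee
  5   | cat | yellow | Delta | juice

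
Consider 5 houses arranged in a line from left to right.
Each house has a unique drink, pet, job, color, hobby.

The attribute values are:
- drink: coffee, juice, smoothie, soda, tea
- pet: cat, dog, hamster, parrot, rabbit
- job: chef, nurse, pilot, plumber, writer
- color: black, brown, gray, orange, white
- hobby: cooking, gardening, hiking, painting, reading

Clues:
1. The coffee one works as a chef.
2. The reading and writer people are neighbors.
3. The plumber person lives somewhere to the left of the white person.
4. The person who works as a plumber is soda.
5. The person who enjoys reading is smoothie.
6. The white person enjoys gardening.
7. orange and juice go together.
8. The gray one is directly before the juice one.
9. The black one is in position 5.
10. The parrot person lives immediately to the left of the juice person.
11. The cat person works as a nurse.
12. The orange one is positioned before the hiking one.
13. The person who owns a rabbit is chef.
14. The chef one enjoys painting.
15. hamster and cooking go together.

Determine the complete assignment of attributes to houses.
Solution:

House | Drink | Pet | Job | Color | Hobby
-----------------------------------------
  1   | smoothie | parrot | pilot | gray | reading
  2   | juice | hamster | writer | orange | cooking
  3   | soda | dog | plumber | brown | hiking
  4   | tea | cat | nurse | white | gardening
  5   | coffee | rabbit | chef | black | painting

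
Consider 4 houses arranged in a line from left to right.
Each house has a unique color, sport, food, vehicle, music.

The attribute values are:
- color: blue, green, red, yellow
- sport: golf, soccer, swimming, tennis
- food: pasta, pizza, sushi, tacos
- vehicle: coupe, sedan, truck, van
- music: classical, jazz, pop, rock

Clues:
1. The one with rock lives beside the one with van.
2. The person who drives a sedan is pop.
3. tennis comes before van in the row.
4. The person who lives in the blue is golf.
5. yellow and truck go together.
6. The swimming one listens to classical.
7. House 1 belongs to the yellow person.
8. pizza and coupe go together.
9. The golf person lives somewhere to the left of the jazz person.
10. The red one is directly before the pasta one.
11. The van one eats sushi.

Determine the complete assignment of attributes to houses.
Solution:

House | Color | Sport | Food | Vehicle | Music
----------------------------------------------
  1   | yellow | tennis | tacos | truck | rock
  2   | red | swimming | sushi | van | classical
  3   | blue | golf | pasta | sedan | pop
  4   | green | soccer | pizza | coupe | jazz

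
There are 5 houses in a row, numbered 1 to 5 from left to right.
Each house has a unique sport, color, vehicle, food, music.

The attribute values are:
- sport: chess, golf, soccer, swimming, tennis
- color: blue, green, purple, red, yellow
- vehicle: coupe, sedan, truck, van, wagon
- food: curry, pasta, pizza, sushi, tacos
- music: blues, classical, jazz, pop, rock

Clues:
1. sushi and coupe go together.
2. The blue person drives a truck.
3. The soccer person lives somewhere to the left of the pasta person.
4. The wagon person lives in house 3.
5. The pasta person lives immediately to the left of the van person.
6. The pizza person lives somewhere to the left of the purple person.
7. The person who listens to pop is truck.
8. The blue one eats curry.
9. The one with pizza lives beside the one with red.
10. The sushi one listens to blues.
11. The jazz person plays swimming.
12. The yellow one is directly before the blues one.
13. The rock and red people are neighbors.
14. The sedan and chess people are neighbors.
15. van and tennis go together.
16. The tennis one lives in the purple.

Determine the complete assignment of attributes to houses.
Solution:

House | Sport | Color | Vehicle | Food | Music
----------------------------------------------
  1   | soccer | yellow | sedan | pizza | rock
  2   | chess | red | coupe | sushi | blues
  3   | swimming | green | wagon | pasta | jazz
  4   | tennis | purple | van | tacos | classical
  5   | golf | blue | truck | curry | pop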